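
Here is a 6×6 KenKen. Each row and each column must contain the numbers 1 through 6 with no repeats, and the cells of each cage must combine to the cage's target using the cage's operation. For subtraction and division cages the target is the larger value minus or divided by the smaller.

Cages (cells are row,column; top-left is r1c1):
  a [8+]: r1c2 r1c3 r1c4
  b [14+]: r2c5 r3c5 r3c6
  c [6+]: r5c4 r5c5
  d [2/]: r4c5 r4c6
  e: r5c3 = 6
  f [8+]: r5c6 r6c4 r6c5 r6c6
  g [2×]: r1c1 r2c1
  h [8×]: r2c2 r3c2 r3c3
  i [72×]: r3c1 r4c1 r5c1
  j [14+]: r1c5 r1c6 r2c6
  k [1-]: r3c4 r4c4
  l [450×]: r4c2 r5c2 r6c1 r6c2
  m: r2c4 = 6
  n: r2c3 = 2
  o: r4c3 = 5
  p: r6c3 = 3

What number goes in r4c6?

Cage n is a single given cell; hence r2c3 = 2.
M is a freebie; hence r2c4 = 6.
Cage o is given; hence r4c3 = 5.
Cage e is given, leaving r5c3 = 6.
Cage l has product 450, leaving r6c1 = 5.
P is a freebie, which forces r6c3 = 3.
Cage g's pair has product 2, leaving r1c1 = 2.
Row 2 already has 2; hence r2c1 = 1.
Row 2 now contains 1, so r2c2 = 4.
Cage h needs product 8, which forces r3c2 = 2.
The 4 cells of cage l must have product 450; hence r4c2 = 3.
Cage l needs product 450, so r5c2 = 5.
The 4 cells of cage f must have sum 8; hence r5c6 = 1.
Row 6 already has 3, which forces r6c2 = 6.
5 is placed in column 2; hence r1c2 = 1.
The 3 cells of cage a must have sum 8, so r1c3 = 4.
Cage a has sum 8; hence r1c4 = 3.
Cage h has product 8; hence r3c3 = 1.
1 is placed in row 3, which forces r3c4 = 5.
Cage b has sum 14, leaving r2c5 = 5.
Cage j needs sum 14; hence r2c6 = 3.
3 is placed in column 6, which forces r3c6 = 6.
The two cells of cage k must have difference 1, which forces r4c4 = 4.
Row 4 already has 4, which forces r4c6 = 2.
Column 4 already has 4, which forces r5c4 = 2.
2 is placed in row 5, which forces r5c5 = 4.
Column 4 now contains 2; hence r6c4 = 1.
Row 6 now contains 1, leaving r6c5 = 2.
2 is placed in column 6; hence r6c6 = 4.
Column 5 already has 5; hence r1c5 = 6.
Column 6 already has 6; hence r1c6 = 5.
Cage i needs product 72; hence r3c1 = 4.
6 is placed in row 3, so r3c5 = 3.
Row 4 already has 4, leaving r4c1 = 6.
2 is placed in row 4, which forces r4c5 = 1.
4 is placed in row 5, leaving r5c1 = 3.
The full grid is 2 1 4 3 6 5 / 1 4 2 6 5 3 / 4 2 1 5 3 6 / 6 3 5 4 1 2 / 3 5 6 2 4 1 / 5 6 3 1 2 4.

2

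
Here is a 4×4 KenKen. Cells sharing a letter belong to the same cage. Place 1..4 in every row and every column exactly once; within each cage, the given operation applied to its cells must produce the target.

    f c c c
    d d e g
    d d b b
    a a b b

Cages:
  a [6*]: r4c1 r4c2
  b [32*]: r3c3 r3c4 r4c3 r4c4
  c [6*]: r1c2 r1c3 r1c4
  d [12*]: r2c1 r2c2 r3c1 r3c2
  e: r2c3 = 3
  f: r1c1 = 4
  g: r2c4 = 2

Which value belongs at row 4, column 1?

2

F is a freebie, which forces r1c1 = 4.
Cage e is given; hence r2c3 = 3.
G is a freebie, so r2c4 = 2.
Row 2 already has 2, so r2c1 = 1.
Cage d has product 12; hence r2c2 = 4.
Cage d needs product 12; hence r3c1 = 3.
The 4 cells of cage d must have product 12, so r3c2 = 1.
1 is placed in row 3; hence r3c4 = 4.
3 is placed in column 1, so r4c1 = 2.
Row 4 now contains 2, so r4c2 = 3.
Row 4 now contains 2, so r4c3 = 4.
Column 4 now contains 4, leaving r4c4 = 1.
Column 2 already has 3, so r1c2 = 2.
Cage c has product 6, so r1c3 = 1.
Column 4 now contains 1, leaving r1c4 = 3.
Row 3 now contains 4, leaving r3c3 = 2.
Completed grid: 4 2 1 3 / 1 4 3 2 / 3 1 2 4 / 2 3 4 1.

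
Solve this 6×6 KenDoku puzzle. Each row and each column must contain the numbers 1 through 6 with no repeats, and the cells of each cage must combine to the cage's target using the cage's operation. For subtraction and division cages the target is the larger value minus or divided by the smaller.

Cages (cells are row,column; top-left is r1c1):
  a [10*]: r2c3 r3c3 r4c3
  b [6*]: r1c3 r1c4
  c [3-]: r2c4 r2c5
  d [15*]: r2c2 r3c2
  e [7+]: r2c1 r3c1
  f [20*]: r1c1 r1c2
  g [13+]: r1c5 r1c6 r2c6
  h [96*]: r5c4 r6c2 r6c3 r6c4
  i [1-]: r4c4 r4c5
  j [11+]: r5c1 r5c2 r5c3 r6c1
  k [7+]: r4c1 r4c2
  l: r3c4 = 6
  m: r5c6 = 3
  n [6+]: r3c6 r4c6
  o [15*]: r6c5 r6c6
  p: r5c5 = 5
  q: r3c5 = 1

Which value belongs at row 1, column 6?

L is a freebie, leaving r3c4 = 6.
Cage q is a single given cell; hence r3c5 = 1.
Cage p is given, so r5c5 = 5.
Cage m is given; hence r5c6 = 3.
Column 5 already has 5, which forces r6c5 = 3.
Column 6 now contains 3; hence r6c6 = 5.
Cage g has sum 13, leaving r1c5 = 6.
Cage g has sum 13, leaving r1c6 = 1.
Cage g needs sum 13, which forces r2c6 = 6.
Row 6 needs a 1, and only r6c4 is open for it.
Column 4 already has 1, so r2c4 = 5.
Cage c needs two cells with difference 3, leaving r2c5 = 2.
5 is placed in column 4, so r4c4 = 3.
Column 5 already has 2, which forces r4c5 = 4.
Row 4 now contains 4, which forces r4c6 = 2.
Cage h has product 96; hence r5c4 = 4.
Cage b needs two cells with product 6, leaving r1c3 = 3.
Column 4 already has 3, so r1c4 = 2.
Row 2 now contains 5, so r2c2 = 3.
Row 2 already has 2, so r2c3 = 1.
Cage d needs two cells with product 15; hence r3c2 = 5.
Cage a needs product 10; hence r3c3 = 2.
2 is placed in column 6, so r3c6 = 4.
The 3 cells of cage a must have product 10, leaving r4c3 = 5.
Column 3 now contains 2; hence r5c3 = 6.
Cage j has sum 11, leaving r6c1 = 2.
Column 3 already has 6; hence r6c3 = 4.
The two cells of cage f must have product 20; hence r1c1 = 5.
5 is placed in column 2, which forces r1c2 = 4.
3 is placed in row 2, which forces r2c1 = 4.
4 is placed in row 3, so r3c1 = 3.
6 is placed in row 5, leaving r5c1 = 1.
The 4 cells of cage j must have sum 11, so r5c2 = 2.
4 is placed in row 6, which forces r6c2 = 6.
1 is placed in column 1; hence r4c1 = 6.
Column 2 now contains 6; hence r4c2 = 1.
The full grid is 5 4 3 2 6 1 / 4 3 1 5 2 6 / 3 5 2 6 1 4 / 6 1 5 3 4 2 / 1 2 6 4 5 3 / 2 6 4 1 3 5.

1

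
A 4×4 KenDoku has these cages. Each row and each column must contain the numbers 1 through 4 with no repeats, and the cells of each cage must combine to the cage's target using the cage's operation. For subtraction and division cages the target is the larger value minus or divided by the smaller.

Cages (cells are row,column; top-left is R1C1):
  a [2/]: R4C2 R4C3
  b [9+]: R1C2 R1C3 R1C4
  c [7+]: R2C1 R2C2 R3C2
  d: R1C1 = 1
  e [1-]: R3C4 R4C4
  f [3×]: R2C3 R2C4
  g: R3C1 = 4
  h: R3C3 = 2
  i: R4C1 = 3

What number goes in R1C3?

4

D is a freebie, leaving R1C1 = 1.
G is a freebie, leaving R3C1 = 4.
Cage h is given, leaving R3C3 = 2.
Cage i is a single given cell; hence R4C1 = 3.
3 is placed in column 1; hence R2C1 = 2.
The 3 cells of cage c must have sum 7; hence R2C2 = 4.
Cage c has sum 7; hence R3C2 = 1.
Row 3 already has 1, leaving R3C4 = 3.
Cage a's pair has quotient 2, which forces R4C2 = 2.
Row 4 now contains 2; hence R4C4 = 4.
Column 2 already has 2, which forces R1C2 = 3.
Cage b needs sum 9, leaving R1C3 = 4.
4 is placed in column 4, which forces R1C4 = 2.
Cage f needs two cells with product 3, leaving R2C3 = 3.
Column 4 now contains 3; hence R2C4 = 1.
Row 4 now contains 4, leaving R4C3 = 1.
The full grid is 1 3 4 2 / 2 4 3 1 / 4 1 2 3 / 3 2 1 4.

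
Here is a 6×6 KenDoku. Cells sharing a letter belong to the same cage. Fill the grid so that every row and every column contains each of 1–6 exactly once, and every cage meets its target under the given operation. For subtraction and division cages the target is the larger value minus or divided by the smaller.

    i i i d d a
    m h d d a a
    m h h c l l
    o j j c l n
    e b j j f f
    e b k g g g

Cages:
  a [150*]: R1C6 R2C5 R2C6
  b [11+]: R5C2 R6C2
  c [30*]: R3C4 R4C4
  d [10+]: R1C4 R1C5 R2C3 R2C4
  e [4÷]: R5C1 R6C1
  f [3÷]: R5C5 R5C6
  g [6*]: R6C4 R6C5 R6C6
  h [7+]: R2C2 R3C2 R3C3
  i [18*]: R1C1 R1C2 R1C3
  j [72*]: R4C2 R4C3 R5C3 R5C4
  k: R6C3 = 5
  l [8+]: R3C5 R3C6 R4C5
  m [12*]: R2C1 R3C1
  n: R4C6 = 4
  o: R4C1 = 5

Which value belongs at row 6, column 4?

Cage a needs product 150, leaving R1C6 = 5.
Cage a needs product 150, so R2C5 = 5.
The 3 cells of cage a must have product 150, leaving R2C6 = 6.
O is a freebie; hence R4C1 = 5.
5 is placed in row 4, leaving R4C4 = 6.
Cage n is given, which forces R4C6 = 4.
K is a freebie, so R6C3 = 5.
6 is placed in column 4, leaving R3C4 = 5.
The two cells of cage b must have sum 11, leaving R5C2 = 5.
Row 6 already has 5, leaving R6C2 = 6.
Row 6 needs a 4, and only R6C1 is open for it.
The two cells of cage m must have product 12, which forces R2C1 = 2.
Cage m's pair has product 12; hence R3C1 = 6.
4 is placed in column 1, leaving R5C1 = 1.
1 is placed in column 1, so R1C1 = 3.
Cage i needs product 18, so R1C2 = 1.
Cage i needs product 18, which forces R1C3 = 6.
The two cells of cage f must have quotient 3, leaving R5C5 = 6.
Cage f needs two cells with quotient 3, so R5C6 = 2.
The 3 cells of cage h must have sum 7, so R2C2 = 4.
Cage h needs sum 7, which forces R3C2 = 2.
Cage h needs sum 7, leaving R3C3 = 1.
Row 3 now contains 2, so R3C5 = 4.
1 is placed in row 3, so R3C6 = 3.
Column 2 already has 2, which forces R4C2 = 3.
Row 4 already has 3, leaving R4C3 = 2.
Row 4 already has 3, so R4C5 = 1.
Column 6 now contains 3; hence R6C6 = 1.
Cage d has sum 10, leaving R1C4 = 4.
Column 5 now contains 4, so R1C5 = 2.
Column 3 already has 1, so R2C3 = 3.
The 4 cells of cage d must have sum 10, which forces R2C4 = 1.
Column 3 already has 3; hence R5C3 = 4.
4 is placed in column 4; hence R5C4 = 3.
Column 4 now contains 3, so R6C4 = 2.
Column 5 already has 2, so R6C5 = 3.
Filled in: 3 1 6 4 2 5 / 2 4 3 1 5 6 / 6 2 1 5 4 3 / 5 3 2 6 1 4 / 1 5 4 3 6 2 / 4 6 5 2 3 1.

2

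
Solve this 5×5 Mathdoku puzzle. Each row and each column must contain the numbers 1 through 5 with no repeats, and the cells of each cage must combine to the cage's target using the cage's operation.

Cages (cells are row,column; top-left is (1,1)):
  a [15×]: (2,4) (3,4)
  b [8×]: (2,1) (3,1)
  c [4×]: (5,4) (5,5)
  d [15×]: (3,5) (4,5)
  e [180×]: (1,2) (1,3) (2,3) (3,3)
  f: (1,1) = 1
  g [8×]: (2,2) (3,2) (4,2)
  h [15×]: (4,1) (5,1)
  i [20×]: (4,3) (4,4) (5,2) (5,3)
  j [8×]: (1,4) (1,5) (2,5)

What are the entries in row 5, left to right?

Cage f is a single given cell, which forces (1,1) = 1.
Cage e needs product 180, so (1,2) = 3.
The 3 cells of cage j must have product 8; hence (2,5) = 1.
1 is placed in column 5, so (5,5) = 4.
The 3 cells of cage j must have product 8, leaving (1,4) = 4.
Column 5 now contains 4, leaving (1,5) = 2.
Row 5 already has 4; hence (5,4) = 1.
4 is placed in row 1, leaving (1,3) = 5.
Cage i needs product 20; hence (4,3) = 1.
Cage i has product 20, which forces (4,4) = 2.
Column 3 already has 5; hence (5,3) = 2.
Cage g needs product 8; hence (2,2) = 2.
The 3 cells of cage g must have product 8, leaving (3,2) = 1.
Row 4 now contains 2, which forces (4,2) = 4.
Row 5 already has 2, leaving (5,2) = 5.
Row 2 already has 2; hence (2,1) = 4.
4 is placed in row 2, leaving (2,3) = 3.
3 is placed in row 2, which forces (2,4) = 5.
The two cells of cage b must have product 8, so (3,1) = 2.
Column 3 now contains 3, leaving (3,3) = 4.
Column 4 already has 5; hence (3,4) = 3.
3 is placed in row 3, which forces (3,5) = 5.
Cage h needs two cells with product 15, leaving (4,1) = 5.
Column 5 already has 5, so (4,5) = 3.
5 is placed in row 5, which forces (5,1) = 3.
Completed grid: 1 3 5 4 2 / 4 2 3 5 1 / 2 1 4 3 5 / 5 4 1 2 3 / 3 5 2 1 4.

3 5 2 1 4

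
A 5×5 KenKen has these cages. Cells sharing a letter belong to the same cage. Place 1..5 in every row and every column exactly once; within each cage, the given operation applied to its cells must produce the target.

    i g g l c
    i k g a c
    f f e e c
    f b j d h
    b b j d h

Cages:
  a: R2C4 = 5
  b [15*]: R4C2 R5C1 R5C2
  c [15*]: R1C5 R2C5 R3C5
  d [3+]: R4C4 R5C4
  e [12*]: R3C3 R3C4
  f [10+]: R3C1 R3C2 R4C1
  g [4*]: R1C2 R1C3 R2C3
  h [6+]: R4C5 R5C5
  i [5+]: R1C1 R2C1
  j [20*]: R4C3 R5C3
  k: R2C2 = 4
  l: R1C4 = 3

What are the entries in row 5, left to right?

L is a freebie, which forces R1C4 = 3.
K is a freebie, so R2C2 = 4.
Cage a is given, which forces R2C4 = 5.
Column 4 now contains 3, so R3C4 = 4.
Row 3 already has 4; hence R3C3 = 3.
The 3 cells of cage c must have product 15, leaving R2C5 = 3.
Cage i's pair has sum 5; hence R1C1 = 4.
Row 1 already has 4; hence R1C3 = 1.
1 is placed in row 1, so R1C5 = 5.
3 is placed in row 2, leaving R2C1 = 1.
Column 3 now contains 1, so R2C3 = 2.
Column 5 now contains 5, which forces R3C5 = 1.
4 is placed in column 1, leaving R4C1 = 3.
Column 1 already has 3; hence R5C1 = 5.
Row 5 already has 5, leaving R5C3 = 4.
Row 5 already has 4; hence R5C5 = 2.
1 is placed in row 1, which forces R1C2 = 2.
5 is placed in column 1, leaving R3C1 = 2.
The 3 cells of cage f must have sum 10; hence R3C2 = 5.
Cage b needs product 15; hence R4C2 = 1.
Column 3 already has 4; hence R4C3 = 5.
Cage d needs two cells with sum 3, leaving R4C4 = 2.
Column 5 already has 2; hence R4C5 = 4.
The 3 cells of cage b must have product 15, so R5C2 = 3.
Row 5 now contains 2, which forces R5C4 = 1.
Filled in: 4 2 1 3 5 / 1 4 2 5 3 / 2 5 3 4 1 / 3 1 5 2 4 / 5 3 4 1 2.

5 3 4 1 2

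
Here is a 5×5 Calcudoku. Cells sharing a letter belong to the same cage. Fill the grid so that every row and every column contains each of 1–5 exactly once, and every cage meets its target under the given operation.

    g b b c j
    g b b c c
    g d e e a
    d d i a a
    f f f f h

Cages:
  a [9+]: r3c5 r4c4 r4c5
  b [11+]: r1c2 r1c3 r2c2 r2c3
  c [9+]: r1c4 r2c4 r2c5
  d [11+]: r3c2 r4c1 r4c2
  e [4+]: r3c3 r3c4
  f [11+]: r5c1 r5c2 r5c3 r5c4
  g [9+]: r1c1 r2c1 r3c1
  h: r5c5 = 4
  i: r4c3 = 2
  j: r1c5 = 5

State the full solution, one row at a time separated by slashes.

2 4 1 3 5 / 3 2 4 5 1 / 4 5 3 1 2 / 5 1 2 4 3 / 1 3 5 2 4

J is a freebie; hence r1c5 = 5.
Cage i is given, which forces r4c3 = 2.
Cage h is given, which forces r5c5 = 4.
The pair r3c3/r3c4 in row 3 holds {1, 3}, which forces r3c5 = 2.
Cage a has sum 9, so r4c4 = 4.
Cage a needs sum 9, which forces r4c5 = 3.
The 3 cells of cage c must have sum 9, which forces r1c4 = 3.
Cage c has sum 9, so r2c4 = 5.
3 is placed in column 5, which forces r2c5 = 1.
Cage d needs sum 11, which forces r3c2 = 5.
Column 4 already has 3, leaving r3c4 = 1.
Row 4 now contains 4; hence r4c1 = 5.
The 3 cells of cage d must have sum 11, so r4c2 = 1.
Column 4 already has 1, so r5c4 = 2.
The 3 cells of cage g must have sum 9, leaving r1c1 = 2.
Cage b has sum 11, leaving r1c2 = 4.
Cage b has sum 11; hence r1c3 = 1.
Cage g needs sum 9, leaving r2c1 = 3.
Cage b needs sum 11; hence r2c2 = 2.
Cage b has sum 11, so r2c3 = 4.
Row 3 already has 5, leaving r3c1 = 4.
Row 3 already has 1, leaving r3c3 = 3.
The 4 cells of cage f must have sum 11; hence r5c1 = 1.
2 is placed in row 5, which forces r5c2 = 3.
Cage f has sum 11, so r5c3 = 5.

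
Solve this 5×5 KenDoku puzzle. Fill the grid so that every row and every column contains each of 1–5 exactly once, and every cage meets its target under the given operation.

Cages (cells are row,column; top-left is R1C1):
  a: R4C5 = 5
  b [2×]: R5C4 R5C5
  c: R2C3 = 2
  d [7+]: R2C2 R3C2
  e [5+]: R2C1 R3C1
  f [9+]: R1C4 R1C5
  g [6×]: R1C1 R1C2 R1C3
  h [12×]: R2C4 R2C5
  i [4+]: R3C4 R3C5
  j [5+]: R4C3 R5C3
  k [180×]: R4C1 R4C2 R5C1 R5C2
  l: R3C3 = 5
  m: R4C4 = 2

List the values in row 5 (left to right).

C is a freebie, so R2C3 = 2.
Cage l is a single given cell, which forces R3C3 = 5.
Cage m is given, leaving R4C4 = 2.
Cage a is a single given cell, so R4C5 = 5.
Column 4 already has 2; hence R5C4 = 1.
Row 5 now contains 1, so R5C5 = 2.
The two cells of cage f must have sum 9; hence R1C4 = 5.
Column 5 now contains 5, so R1C5 = 4.
Column 5 already has 4, leaving R2C5 = 3.
Column 4 already has 1, so R3C4 = 3.
The two cells of cage i must have sum 4, leaving R3C5 = 1.
The two cells of cage j must have sum 5, leaving R4C3 = 1.
The two cells of cage j must have sum 5, leaving R5C3 = 4.
Column 3 now contains 1, which forces R1C3 = 3.
The two cells of cage e must have sum 5, so R2C1 = 1.
The two cells of cage d must have sum 7; hence R2C2 = 5.
3 is placed in row 2; hence R2C4 = 4.
Cage e needs two cells with sum 5, leaving R3C1 = 4.
Cage d needs two cells with sum 7, so R3C2 = 2.
4 is placed in column 1; hence R4C1 = 3.
3 is placed in row 4, which forces R4C2 = 4.
Column 1 now contains 3, leaving R5C1 = 5.
5 is placed in column 2, leaving R5C2 = 3.
Column 1 now contains 1; hence R1C1 = 2.
2 is placed in column 2, so R1C2 = 1.
Filled in: 2 1 3 5 4 / 1 5 2 4 3 / 4 2 5 3 1 / 3 4 1 2 5 / 5 3 4 1 2.

5 3 4 1 2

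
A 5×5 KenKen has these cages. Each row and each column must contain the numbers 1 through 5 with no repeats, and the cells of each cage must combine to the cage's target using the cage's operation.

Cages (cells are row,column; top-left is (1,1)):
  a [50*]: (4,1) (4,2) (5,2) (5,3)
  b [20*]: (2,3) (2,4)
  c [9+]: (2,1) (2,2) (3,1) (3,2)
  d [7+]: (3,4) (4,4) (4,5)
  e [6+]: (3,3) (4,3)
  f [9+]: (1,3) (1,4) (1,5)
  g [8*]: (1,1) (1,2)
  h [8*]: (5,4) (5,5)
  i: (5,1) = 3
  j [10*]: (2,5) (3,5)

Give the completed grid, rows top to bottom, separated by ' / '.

2 4 3 5 1 / 1 3 5 4 2 / 4 1 2 3 5 / 5 2 4 1 3 / 3 5 1 2 4

Cage i is given, which forces (5,1) = 3.
The only place for 3 in row 2 is (2,2).
Cage c needs sum 9, which forces (2,1) = 1.
Cage c has sum 9, leaving (3,1) = 4.
The 4 cells of cage c must have sum 9, so (3,2) = 1.
Column 1 already has 4, so (1,1) = 2.
Cage g's pair has product 8, which forces (1,2) = 4.
The 4 cells of cage a must have product 50, which forces (4,1) = 5.
The 4 cells of cage a must have product 50, leaving (4,2) = 2.
Cage a has product 50; hence (5,2) = 5.
The 4 cells of cage a must have product 50, so (5,3) = 1.
Cage e's pair has sum 6; hence (3,3) = 2.
Row 3 already has 2, which forces (3,4) = 3.
Row 3 already has 2, so (3,5) = 5.
1 is placed in column 3, leaving (4,3) = 4.
4 is placed in row 4, which forces (4,4) = 1.
Row 4 now contains 1, leaving (4,5) = 3.
Cage f has sum 9, so (1,3) = 3.
Column 4 now contains 1, so (1,4) = 5.
Column 5 already has 3, leaving (1,5) = 1.
4 is placed in column 3, so (2,3) = 5.
Cage b needs two cells with product 20, so (2,4) = 4.
5 is placed in column 5, leaving (2,5) = 2.
Column 4 now contains 4, so (5,4) = 2.
Column 5 already has 2, which forces (5,5) = 4.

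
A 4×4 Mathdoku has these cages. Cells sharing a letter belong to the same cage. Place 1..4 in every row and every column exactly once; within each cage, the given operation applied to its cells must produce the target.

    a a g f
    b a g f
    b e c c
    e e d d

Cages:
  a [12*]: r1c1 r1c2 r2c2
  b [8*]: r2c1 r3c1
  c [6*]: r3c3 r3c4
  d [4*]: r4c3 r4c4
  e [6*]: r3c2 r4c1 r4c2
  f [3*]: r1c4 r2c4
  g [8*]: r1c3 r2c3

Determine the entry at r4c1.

3

The only place for 1 in row 3 is r3c2.
The only place for 1 in row 2 is r2c4.
Column 4 already has 1, leaving r1c4 = 3.
3 is placed in column 4; hence r3c4 = 2.
Cage d's pair has product 4, which forces r4c3 = 1.
Column 4 already has 1, which forces r4c4 = 4.
The 3 cells of cage a must have product 12, leaving r1c1 = 1.
Row 1 now contains 3, which forces r1c2 = 4.
Row 1 now contains 4; hence r1c3 = 2.
The two cells of cage b must have product 8, so r2c1 = 2.
The 3 cells of cage a must have product 12; hence r2c2 = 3.
Column 3 now contains 2, which forces r2c3 = 4.
2 is placed in row 3, so r3c1 = 4.
2 is placed in row 3; hence r3c3 = 3.
Column 1 already has 2; hence r4c1 = 3.
3 is placed in column 2, which forces r4c2 = 2.
The full grid is 1 4 2 3 / 2 3 4 1 / 4 1 3 2 / 3 2 1 4.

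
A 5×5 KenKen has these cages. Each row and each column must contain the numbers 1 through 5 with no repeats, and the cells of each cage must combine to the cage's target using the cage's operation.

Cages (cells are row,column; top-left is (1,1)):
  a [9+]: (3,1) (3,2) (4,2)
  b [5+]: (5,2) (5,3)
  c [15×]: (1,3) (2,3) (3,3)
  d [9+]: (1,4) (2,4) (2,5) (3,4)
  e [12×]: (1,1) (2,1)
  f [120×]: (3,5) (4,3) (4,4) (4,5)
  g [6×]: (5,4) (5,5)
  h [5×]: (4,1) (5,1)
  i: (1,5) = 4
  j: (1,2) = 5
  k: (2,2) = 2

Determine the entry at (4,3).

2

Cage j is a single given cell, which forces (1,2) = 5.
Cage i is given; hence (1,5) = 4.
Cage k is given, so (2,2) = 2.
Row 1 now contains 4, which forces (1,1) = 3.
3 is placed in row 1, leaving (1,3) = 1.
Row 1 now contains 1, so (1,4) = 2.
Cage e's pair has product 12; hence (2,1) = 4.
2 is placed in column 4, so (5,4) = 3.
Row 5 already has 3, which forces (5,5) = 2.
The 4 cells of cage d must have sum 9, which forces (2,4) = 5.
Cage d has sum 9; hence (2,5) = 1.
Cage d has sum 9, leaving (3,4) = 1.
The 4 cells of cage f must have product 120; hence (4,3) = 2.
The 4 cells of cage f must have product 120; hence (4,4) = 4.
The two cells of cage b must have sum 5, which forces (5,2) = 1.
Row 5 now contains 2, leaving (5,3) = 4.
Row 2 now contains 5, leaving (2,3) = 3.
Cage a needs sum 9, so (3,1) = 2.
Cage a needs sum 9; hence (3,2) = 4.
Cage c needs product 15, so (3,3) = 5.
Row 3 already has 5, leaving (3,5) = 3.
Cage h needs two cells with product 5, so (4,1) = 1.
Column 2 already has 1, leaving (4,2) = 3.
Column 5 already has 3, so (4,5) = 5.
1 is placed in row 5, so (5,1) = 5.
The full grid is 3 5 1 2 4 / 4 2 3 5 1 / 2 4 5 1 3 / 1 3 2 4 5 / 5 1 4 3 2.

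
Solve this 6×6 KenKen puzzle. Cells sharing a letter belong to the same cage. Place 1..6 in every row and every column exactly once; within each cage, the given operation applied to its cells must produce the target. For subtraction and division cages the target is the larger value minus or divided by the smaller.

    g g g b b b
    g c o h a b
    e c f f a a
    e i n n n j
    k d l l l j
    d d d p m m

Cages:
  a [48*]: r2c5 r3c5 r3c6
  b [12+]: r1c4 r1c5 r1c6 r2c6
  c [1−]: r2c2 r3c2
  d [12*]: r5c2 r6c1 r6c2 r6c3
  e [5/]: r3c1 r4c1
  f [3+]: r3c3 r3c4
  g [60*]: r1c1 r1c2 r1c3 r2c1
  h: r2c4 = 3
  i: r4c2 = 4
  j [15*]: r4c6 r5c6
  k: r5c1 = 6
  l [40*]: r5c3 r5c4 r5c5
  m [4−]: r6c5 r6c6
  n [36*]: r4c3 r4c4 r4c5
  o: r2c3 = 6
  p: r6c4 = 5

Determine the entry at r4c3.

Cage o is a single given cell; hence r2c3 = 6.
H is a freebie, so r2c4 = 3.
Cage i is a single given cell, leaving r4c2 = 4.
Cage k is given, which forces r5c1 = 6.
Cage p is a single given cell, leaving r6c4 = 5.
In row 3, 5 can only go at r3c1, so r3c1 = 5.
5 is placed in column 1, leaving r4c1 = 1.
Cage g needs product 60; hence r1c1 = 3.
In row 4, 5 can only go at r4c6, so r4c6 = 5.
Column 6 already has 5, leaving r5c6 = 3.
In row 2, 5 can only go at r2c2, so r2c2 = 5.
The 4 cells of cage g must have product 60, leaving r1c3 = 5.
Cage c needs two cells with difference 1; hence r3c2 = 6.
Cage a needs product 48, which forces r2c5 = 4.
Cage b needs sum 12, which forces r2c6 = 1.
Cage a has product 48, which forces r3c5 = 3.
The 3 cells of cage a must have product 48, so r3c6 = 4.
The 3 cells of cage l must have product 40, so r5c5 = 5.
Cage g has product 60; hence r1c2 = 2.
Cage b needs sum 12, which forces r1c4 = 4.
Cage b has sum 12, which forces r1c5 = 1.
Column 6 already has 4, leaving r1c6 = 6.
4 is placed in row 2, which forces r2c1 = 2.
Cage n has product 36, so r4c3 = 3.
Column 2 already has 2, so r5c2 = 1.
4 is placed in column 4, so r5c4 = 2.
Column 1 now contains 2, so r6c1 = 4.
1 is placed in column 2, leaving r6c2 = 3.
Column 3 already has 3, so r6c3 = 1.
Column 6 already has 6; hence r6c6 = 2.
Column 3 already has 1; hence r3c3 = 2.
2 is placed in column 4, which forces r3c4 = 1.
2 is placed in column 4, so r4c4 = 6.
Cage n has product 36, so r4c5 = 2.
2 is placed in row 5, leaving r5c3 = 4.
2 is placed in row 6, so r6c5 = 6.
The full grid is 3 2 5 4 1 6 / 2 5 6 3 4 1 / 5 6 2 1 3 4 / 1 4 3 6 2 5 / 6 1 4 2 5 3 / 4 3 1 5 6 2.

3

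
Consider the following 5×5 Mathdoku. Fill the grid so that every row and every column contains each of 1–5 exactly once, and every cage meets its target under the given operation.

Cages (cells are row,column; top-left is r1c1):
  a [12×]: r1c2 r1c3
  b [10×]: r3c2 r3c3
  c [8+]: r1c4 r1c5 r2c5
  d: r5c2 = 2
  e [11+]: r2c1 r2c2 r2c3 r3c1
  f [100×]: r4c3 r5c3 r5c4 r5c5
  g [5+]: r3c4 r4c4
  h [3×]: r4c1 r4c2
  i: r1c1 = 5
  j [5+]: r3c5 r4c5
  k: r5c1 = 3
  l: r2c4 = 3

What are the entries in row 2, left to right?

2 1 4 3 5

Cage i is given, so r1c1 = 5.
Cage l is given, which forces r2c4 = 3.
Cage f needs product 100, which forces r4c3 = 5.
Cage k is given, leaving r5c1 = 3.
Cage d is given, which forces r5c2 = 2.
Column 2 now contains 2; hence r3c2 = 5.
Column 3 already has 5, so r3c3 = 2.
Column 1 now contains 3, which forces r4c1 = 1.
Cage h needs two cells with product 3, which forces r4c2 = 3.
Row 4 now contains 1; hence r4c4 = 4.
4 is placed in row 4; hence r4c5 = 2.
Column 2 now contains 3, which forces r1c2 = 4.
The two cells of cage a must have product 12, which forces r1c3 = 3.
Row 1 already has 3, so r1c5 = 1.
Cage e needs sum 11, which forces r2c1 = 2.
Column 2 now contains 4, leaving r2c2 = 1.
1 is placed in row 2, so r2c3 = 4.
4 is placed in row 2, leaving r2c5 = 5.
1 is placed in column 1; hence r3c1 = 4.
Column 4 already has 4, so r3c4 = 1.
Cage j needs two cells with sum 5, so r3c5 = 3.
Column 3 now contains 4, which forces r5c3 = 1.
1 is placed in column 4; hence r5c4 = 5.
Column 5 already has 5, leaving r5c5 = 4.
Row 1 now contains 1, leaving r1c4 = 2.
Filled in: 5 4 3 2 1 / 2 1 4 3 5 / 4 5 2 1 3 / 1 3 5 4 2 / 3 2 1 5 4.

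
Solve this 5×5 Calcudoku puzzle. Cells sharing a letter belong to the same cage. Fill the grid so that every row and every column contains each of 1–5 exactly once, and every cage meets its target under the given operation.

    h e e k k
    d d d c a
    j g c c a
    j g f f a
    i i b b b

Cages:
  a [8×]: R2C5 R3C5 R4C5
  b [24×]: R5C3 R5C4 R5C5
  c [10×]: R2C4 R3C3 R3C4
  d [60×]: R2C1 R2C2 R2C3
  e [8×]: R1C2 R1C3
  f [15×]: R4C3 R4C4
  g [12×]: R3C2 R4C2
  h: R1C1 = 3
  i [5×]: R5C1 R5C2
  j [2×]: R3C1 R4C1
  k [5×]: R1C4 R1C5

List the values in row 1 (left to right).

Cage h is a single given cell, leaving R1C1 = 3.
The only place for 3 in row 3 is R3C2.
Cage d needs product 60; hence R2C3 = 3.
3 is placed in column 2; hence R4C2 = 4.
3 is placed in column 3, leaving R4C3 = 5.
Row 4 now contains 5, leaving R4C4 = 3.
Column 2 already has 4, leaving R1C2 = 2.
Cage e needs two cells with product 8, which forces R1C3 = 4.
Cage d has product 60, which forces R2C1 = 4.
Column 2 already has 4; hence R2C2 = 5.
5 is placed in column 2, which forces R5C2 = 1.
Column 3 already has 4, which forces R5C3 = 2.
Row 5 now contains 2, so R5C4 = 4.
The 3 cells of cage b must have product 24, so R5C5 = 3.
The 3 cells of cage c must have product 10; hence R2C4 = 2.
Row 2 already has 2; hence R2C5 = 1.
2 is placed in column 3; hence R3C3 = 1.
Cage c needs product 10; hence R3C4 = 5.
The 3 cells of cage a must have product 8, leaving R3C5 = 4.
Column 5 now contains 1; hence R4C5 = 2.
Row 5 now contains 1, which forces R5C1 = 5.
Column 4 already has 5; hence R1C4 = 1.
Column 5 now contains 1, so R1C5 = 5.
Row 3 now contains 1, which forces R3C1 = 2.
Row 4 already has 2, leaving R4C1 = 1.
Filled in: 3 2 4 1 5 / 4 5 3 2 1 / 2 3 1 5 4 / 1 4 5 3 2 / 5 1 2 4 3.

3 2 4 1 5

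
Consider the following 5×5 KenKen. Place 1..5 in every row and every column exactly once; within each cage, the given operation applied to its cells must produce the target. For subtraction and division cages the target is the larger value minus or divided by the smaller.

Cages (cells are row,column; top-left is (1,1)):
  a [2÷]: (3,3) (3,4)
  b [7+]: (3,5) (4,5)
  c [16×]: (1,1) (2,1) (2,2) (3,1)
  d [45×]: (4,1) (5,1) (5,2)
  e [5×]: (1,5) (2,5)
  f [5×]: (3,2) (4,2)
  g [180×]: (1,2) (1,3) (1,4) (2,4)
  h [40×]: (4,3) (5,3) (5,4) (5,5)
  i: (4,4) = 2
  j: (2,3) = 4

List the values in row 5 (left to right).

Cage c needs product 16; hence (2,2) = 2.
Cage j is a single given cell; hence (2,3) = 4.
The 4 cells of cage g must have product 180, leaving (2,4) = 3.
The 3 cells of cage d must have product 45; hence (4,1) = 3.
Cage i is given, which forces (4,4) = 2.
Cage d has product 45, so (5,1) = 5.
Cage d has product 45, which forces (5,2) = 3.
Cage g has product 180, leaving (1,3) = 3.
Row 2 already has 4; hence (2,1) = 1.
1 is placed in row 2, leaving (2,5) = 5.
Cage a's pair has quotient 2, which forces (3,3) = 2.
2 is placed in row 3; hence (3,5) = 3.
Cage h needs product 40, so (4,3) = 5.
5 is placed in column 5, so (4,5) = 4.
Column 3 already has 2, which forces (5,3) = 1.
Row 5 already has 1, which forces (5,4) = 4.
Row 5 already has 1; hence (5,5) = 2.
The 4 cells of cage c must have product 16; hence (1,1) = 2.
The 4 cells of cage g must have product 180, leaving (1,2) = 4.
Column 4 now contains 4, which forces (1,4) = 5.
5 is placed in column 5, so (1,5) = 1.
2 is placed in row 3; hence (3,1) = 4.
Cage f needs two cells with product 5, so (3,2) = 5.
Column 4 now contains 4, so (3,4) = 1.
Row 4 now contains 5, so (4,2) = 1.
The full grid is 2 4 3 5 1 / 1 2 4 3 5 / 4 5 2 1 3 / 3 1 5 2 4 / 5 3 1 4 2.

5 3 1 4 2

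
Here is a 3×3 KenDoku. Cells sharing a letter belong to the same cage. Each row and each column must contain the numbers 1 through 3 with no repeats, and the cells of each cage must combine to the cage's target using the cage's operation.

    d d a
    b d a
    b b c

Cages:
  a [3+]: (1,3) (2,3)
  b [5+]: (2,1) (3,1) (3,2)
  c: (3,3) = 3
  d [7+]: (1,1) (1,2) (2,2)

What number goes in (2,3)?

1

Cage c is given, so (3,3) = 3.
The 3 cells of cage b must have sum 5, which forces (2,1) = 2.
2 is placed in row 2, which forces (2,2) = 3.
2 is placed in row 2, leaving (2,3) = 1.
Row 3 already has 3; hence (3,1) = 1.
The 3 cells of cage b must have sum 5, which forces (3,2) = 2.
Column 1 already has 2, so (1,1) = 3.
Column 2 now contains 3, leaving (1,2) = 1.
Column 3 now contains 1; hence (1,3) = 2.
Completed grid: 3 1 2 / 2 3 1 / 1 2 3.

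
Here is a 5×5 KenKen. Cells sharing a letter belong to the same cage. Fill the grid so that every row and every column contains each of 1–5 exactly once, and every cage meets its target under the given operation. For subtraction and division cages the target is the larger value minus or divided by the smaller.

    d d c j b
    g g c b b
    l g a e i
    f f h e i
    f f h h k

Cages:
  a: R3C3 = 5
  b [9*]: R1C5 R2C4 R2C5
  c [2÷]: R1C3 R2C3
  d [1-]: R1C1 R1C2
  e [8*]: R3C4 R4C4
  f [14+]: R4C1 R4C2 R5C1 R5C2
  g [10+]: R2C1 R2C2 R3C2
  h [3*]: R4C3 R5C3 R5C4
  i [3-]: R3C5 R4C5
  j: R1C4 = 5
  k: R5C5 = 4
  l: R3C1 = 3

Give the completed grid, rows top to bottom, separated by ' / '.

1 2 4 5 3 / 5 4 2 3 1 / 3 1 5 4 2 / 4 3 1 2 5 / 2 5 3 1 4

Cage j is a single given cell, which forces R1C4 = 5.
Cage b needs product 9, which forces R1C5 = 3.
Cage b has product 9, leaving R2C4 = 3.
Cage b needs product 9, so R2C5 = 1.
L is a freebie; hence R3C1 = 3.
Cage a is a single given cell, so R3C3 = 5.
The 3 cells of cage h must have product 3, which forces R4C3 = 1.
Cage h has product 3, so R5C3 = 3.
The 3 cells of cage h must have product 3; hence R5C4 = 1.
Cage k is a single given cell, which forces R5C5 = 4.
4 is placed in column 5, which forces R3C5 = 2.
The two cells of cage i must have difference 3, which forces R4C5 = 5.
Row 3 already has 2, so R3C4 = 4.
Cage f has sum 14, leaving R4C1 = 4.
Cage f needs sum 14, which forces R4C2 = 3.
Cage e's pair has product 8, which forces R4C4 = 2.
4 is placed in column 1, which forces R2C1 = 5.
Cage g has sum 10, leaving R2C2 = 4.
4 is placed in row 2; hence R2C3 = 2.
Row 3 now contains 4, which forces R3C2 = 1.
Column 1 already has 5, so R5C1 = 2.
2 is placed in row 5, leaving R5C2 = 5.
2 is placed in column 1, leaving R1C1 = 1.
Column 2 now contains 1, leaving R1C2 = 2.
Column 3 now contains 2; hence R1C3 = 4.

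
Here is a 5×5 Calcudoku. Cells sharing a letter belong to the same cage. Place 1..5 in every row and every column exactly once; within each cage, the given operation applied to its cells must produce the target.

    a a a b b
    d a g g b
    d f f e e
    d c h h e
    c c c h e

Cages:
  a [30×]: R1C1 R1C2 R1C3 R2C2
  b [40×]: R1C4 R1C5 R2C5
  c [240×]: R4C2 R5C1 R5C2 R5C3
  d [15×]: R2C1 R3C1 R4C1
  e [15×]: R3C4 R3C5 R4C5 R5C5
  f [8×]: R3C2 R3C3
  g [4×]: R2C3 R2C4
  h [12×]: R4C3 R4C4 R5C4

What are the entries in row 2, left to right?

3 5 1 4 2

Cage e needs product 15; hence R3C4 = 1.
The 4 cells of cage c must have product 240, which forces R4C2 = 4.
Row 4 already has 4, which forces R4C4 = 3.
Cage g needs two cells with product 4, which forces R2C3 = 1.
Column 4 now contains 1; hence R2C4 = 4.
Column 2 now contains 4, which forces R3C2 = 2.
The two cells of cage f must have product 8, leaving R3C3 = 4.
Column 3 already has 1, leaving R4C3 = 2.
Column 4 now contains 4, which forces R5C4 = 2.
Cage a has product 30; hence R1C1 = 2.
Cage a has product 30; hence R1C2 = 1.
Column 4 now contains 2, so R1C4 = 5.
Cage b has product 40; hence R1C5 = 4.
Cage b has product 40, so R2C5 = 2.
Cage d has product 15, which forces R4C1 = 1.
Row 4 already has 1, which forces R4C5 = 5.
The 4 cells of cage c must have product 240, which forces R5C1 = 4.
Row 1 already has 5, which forces R1C3 = 3.
The 4 cells of cage a must have product 30, leaving R2C2 = 5.
Column 5 already has 5, so R3C5 = 3.
Column 2 already has 5, so R5C2 = 3.
Column 3 already has 3, which forces R5C3 = 5.
Cage e has product 15, so R5C5 = 1.
Row 2 now contains 5; hence R2C1 = 3.
Row 3 now contains 3, which forces R3C1 = 5.
Completed grid: 2 1 3 5 4 / 3 5 1 4 2 / 5 2 4 1 3 / 1 4 2 3 5 / 4 3 5 2 1.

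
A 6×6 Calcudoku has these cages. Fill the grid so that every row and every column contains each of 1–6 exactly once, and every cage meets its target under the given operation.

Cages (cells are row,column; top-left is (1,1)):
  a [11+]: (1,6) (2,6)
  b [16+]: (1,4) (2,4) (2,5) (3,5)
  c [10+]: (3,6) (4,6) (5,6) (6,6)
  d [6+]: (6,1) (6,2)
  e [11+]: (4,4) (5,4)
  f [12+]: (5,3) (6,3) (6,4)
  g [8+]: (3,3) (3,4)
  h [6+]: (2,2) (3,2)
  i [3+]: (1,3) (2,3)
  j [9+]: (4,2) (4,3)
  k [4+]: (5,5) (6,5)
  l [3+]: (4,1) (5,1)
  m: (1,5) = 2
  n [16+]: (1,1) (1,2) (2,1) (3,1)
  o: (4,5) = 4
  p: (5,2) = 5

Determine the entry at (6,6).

4

M is a freebie, so (1,5) = 2.
Cage o is a single given cell, leaving (4,5) = 4.
Cage p is given, so (5,2) = 5.
5 is placed in row 5, which forces (5,4) = 6.
2 is placed in row 1, so (1,3) = 1.
The two cells of cage i must have sum 3, so (2,3) = 2.
6 is placed in column 4, leaving (4,4) = 5.
Row 2 now contains 2, leaving (2,2) = 4.
Cage h's pair has sum 6, which forces (3,2) = 2.
Row 3 now contains 2, so (3,4) = 3.
Column 2 already has 2, so (6,2) = 1.
1 is placed in row 6, so (6,5) = 3.
Column 4 already has 3, so (1,4) = 4.
Column 4 already has 3, which forces (2,4) = 1.
Cage g needs two cells with sum 8; hence (3,3) = 5.
Row 3 already has 5, leaving (3,5) = 6.
Column 5 now contains 3, so (5,5) = 1.
Cage d's pair has sum 6, so (6,1) = 5.
Column 3 now contains 5, leaving (6,3) = 6.
Column 4 already has 4, leaving (6,4) = 2.
Row 6 now contains 2, leaving (6,6) = 4.
Column 5 now contains 6, which forces (2,5) = 5.
Row 2 already has 5, so (2,6) = 6.
4 is placed in column 6, so (3,6) = 1.
Cage l needs two cells with sum 3, leaving (4,1) = 1.
The two cells of cage j must have sum 9, leaving (4,2) = 6.
Column 3 now contains 6; hence (4,3) = 3.
3 is placed in row 4; hence (4,6) = 2.
Row 5 already has 1, so (5,1) = 2.
Cage f needs sum 12, which forces (5,3) = 4.
2 is placed in column 6, leaving (5,6) = 3.
Cage n has sum 16, which forces (1,1) = 6.
6 is placed in column 2, leaving (1,2) = 3.
Column 6 now contains 6, which forces (1,6) = 5.
6 is placed in row 2, which forces (2,1) = 3.
Row 3 already has 1, so (3,1) = 4.
The full grid is 6 3 1 4 2 5 / 3 4 2 1 5 6 / 4 2 5 3 6 1 / 1 6 3 5 4 2 / 2 5 4 6 1 3 / 5 1 6 2 3 4.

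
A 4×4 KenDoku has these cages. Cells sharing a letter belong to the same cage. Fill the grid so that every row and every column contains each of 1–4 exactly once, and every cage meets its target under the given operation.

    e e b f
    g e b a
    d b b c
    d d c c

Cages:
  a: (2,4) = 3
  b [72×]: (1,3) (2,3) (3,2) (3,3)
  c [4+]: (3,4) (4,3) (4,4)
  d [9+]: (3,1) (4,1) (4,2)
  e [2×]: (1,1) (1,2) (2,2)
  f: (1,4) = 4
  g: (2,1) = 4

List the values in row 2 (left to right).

4 1 2 3

Cage e has product 2; hence (1,1) = 1.
The 3 cells of cage e must have product 2, so (1,2) = 2.
F is a freebie, which forces (1,4) = 4.
G is a freebie; hence (2,1) = 4.
Cage e has product 2; hence (2,2) = 1.
Cage a is given, leaving (2,4) = 3.
Cage b has product 72, so (3,2) = 3.
Cage c needs sum 4, so (3,4) = 1.
3 is placed in column 2, which forces (4,2) = 4.
The 3 cells of cage c must have sum 4, so (4,3) = 1.
Cage c needs sum 4, so (4,4) = 2.
Row 1 already has 4, which forces (1,3) = 3.
Row 2 now contains 3; hence (2,3) = 2.
Row 3 now contains 3, so (3,1) = 2.
Cage b has product 72, which forces (3,3) = 4.
Row 4 already has 2, which forces (4,1) = 3.
Completed grid: 1 2 3 4 / 4 1 2 3 / 2 3 4 1 / 3 4 1 2.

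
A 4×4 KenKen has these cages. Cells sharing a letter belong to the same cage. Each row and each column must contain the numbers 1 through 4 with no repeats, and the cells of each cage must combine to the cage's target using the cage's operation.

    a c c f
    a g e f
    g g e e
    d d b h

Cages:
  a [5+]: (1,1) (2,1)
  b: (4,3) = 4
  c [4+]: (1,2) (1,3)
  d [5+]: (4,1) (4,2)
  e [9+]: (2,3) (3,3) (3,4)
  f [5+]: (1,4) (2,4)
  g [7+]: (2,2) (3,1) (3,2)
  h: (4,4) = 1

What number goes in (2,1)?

Cage b is given, which forces (4,3) = 4.
Cage h is given, leaving (4,4) = 1.
Cage e has sum 9, leaving (3,4) = 4.
In row 1, 4 can only go at (1,1), so (1,1) = 4.
Cage a's pair has sum 5, so (2,1) = 1.
The only place for 2 in row 1 is (1,4).
Column 4 already has 2; hence (2,4) = 3.
Row 2 now contains 3, leaving (2,3) = 2.
The 3 cells of cage g must have sum 7, leaving (3,1) = 2.
Cage e has sum 9, so (3,3) = 3.
2 is placed in column 1; hence (4,1) = 3.
3 is placed in row 4, so (4,2) = 2.
Cage c's pair has sum 4; hence (1,2) = 3.
Column 3 already has 3, so (1,3) = 1.
Row 2 now contains 2, leaving (2,2) = 4.
Row 3 already has 3, leaving (3,2) = 1.
Filled in: 4 3 1 2 / 1 4 2 3 / 2 1 3 4 / 3 2 4 1.

1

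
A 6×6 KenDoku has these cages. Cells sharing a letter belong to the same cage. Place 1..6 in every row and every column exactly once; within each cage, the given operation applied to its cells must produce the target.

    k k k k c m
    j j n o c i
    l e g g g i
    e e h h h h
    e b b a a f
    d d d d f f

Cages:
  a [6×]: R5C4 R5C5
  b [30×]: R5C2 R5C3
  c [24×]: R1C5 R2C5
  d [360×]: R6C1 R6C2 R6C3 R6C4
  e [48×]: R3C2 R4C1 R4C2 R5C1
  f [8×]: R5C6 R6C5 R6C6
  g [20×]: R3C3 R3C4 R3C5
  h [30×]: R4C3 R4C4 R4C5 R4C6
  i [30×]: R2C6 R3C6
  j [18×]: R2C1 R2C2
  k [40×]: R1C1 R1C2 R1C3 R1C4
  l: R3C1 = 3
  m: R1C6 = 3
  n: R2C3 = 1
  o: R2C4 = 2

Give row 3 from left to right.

M is a freebie, so R1C6 = 3.
Cage n is a single given cell, leaving R2C3 = 1.
O is a freebie, which forces R2C4 = 2.
Cage l is a single given cell, so R3C1 = 3.
Column 1 now contains 3, so R2C1 = 6.
The two cells of cage j must have product 18, which forces R2C2 = 3.
Row 2 now contains 6, so R2C5 = 4.
Row 2 now contains 6, which forces R2C6 = 5.
Column 6 already has 5, which forces R3C6 = 6.
Column 5 already has 4, so R1C5 = 6.
The 4 cells of cage e must have product 48, so R4C2 = 6.
Column 2 now contains 6, so R5C2 = 5.
Row 5 already has 5; hence R5C3 = 6.
Column 2 now contains 5, leaving R6C2 = 4.
Cage a needs two cells with product 6; hence R5C4 = 3.
Cage a's pair has product 6, which forces R5C5 = 2.
Cage f needs product 8, which forces R5C6 = 4.
Row 6 now contains 4, leaving R6C1 = 5.
Cage d has product 360; hence R6C3 = 3.
Cage d has product 360; hence R6C4 = 6.
Column 5 now contains 2; hence R6C5 = 1.
Row 6 now contains 1; hence R6C6 = 2.
The 4 cells of cage e must have product 48, which forces R3C2 = 2.
The 3 cells of cage g must have product 20, so R3C3 = 4.
The 3 cells of cage g must have product 20, so R3C4 = 1.
Column 5 now contains 1, so R3C5 = 5.
Cage e has product 48; hence R4C1 = 4.
The 4 cells of cage h must have product 30, which forces R4C3 = 2.
Cage h needs product 30; hence R4C4 = 5.
Cage h has product 30, leaving R4C5 = 3.
Column 6 already has 2, leaving R4C6 = 1.
4 is placed in row 5; hence R5C1 = 1.
Column 1 already has 1, so R1C1 = 2.
Column 2 now contains 2; hence R1C2 = 1.
Column 3 already has 2; hence R1C3 = 5.
Column 4 now contains 5, so R1C4 = 4.
Filled in: 2 1 5 4 6 3 / 6 3 1 2 4 5 / 3 2 4 1 5 6 / 4 6 2 5 3 1 / 1 5 6 3 2 4 / 5 4 3 6 1 2.

3 2 4 1 5 6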